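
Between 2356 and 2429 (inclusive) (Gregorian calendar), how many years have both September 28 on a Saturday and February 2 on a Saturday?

8

Check each year's weekday for September 28 and February 2:
  2356: Fri/Thu  2357: Sat/Sat ✓  2358: Sun/Sun  2359: Mon/Mon  2360: Wed/Tue  2361: Thu/Thu  2362: Fri/Fri  2363: Sat/Sat ✓  2364: Mon/Sun  2365: Tue/Tue  2366: Wed/Wed  2367: Thu/Thu  2368: Sat/Fri  2369: Sun/Sun  …(46 more)…  2416: Wed/Tue  2417: Thu/Thu  2418: Fri/Fri  2419: Sat/Sat ✓  2420: Mon/Sun  2421: Tue/Tue  2422: Wed/Wed  2423: Thu/Thu  2424: Sat/Fri  2425: Sun/Sun  2426: Mon/Mon  2427: Tue/Tue  2428: Thu/Wed  2429: Fri/Fri
Both conditions hold in: 2357, 2363, 2374, 2385, 2391, 2402, 2413, 2419 — 8.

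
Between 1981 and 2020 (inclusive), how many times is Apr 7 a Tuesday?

Track Apr 7's weekday year by year (advancing +1, or +2 across a Feb 29):
  1981: Tue ✓  1982: Wed (+1)  1983: Thu (+1)  1984: Sat (+2)  1985: Sun (+1)
  1986: Mon (+1)  1987: Tue (+1) ✓  1988: Thu (+2)  1989: Fri (+1)  1990: Sat (+1)
  1991: Sun (+1)  1992: Tue (+2) ✓  1993: Wed (+1)  1994: Thu (+1)  … (12 more years) …
  2007: Sat (+1)  2008: Mon (+2)  2009: Tue (+1) ✓  2010: Wed (+1)  2011: Thu (+1)
  2012: Sat (+2)  2013: Sun (+1)  2014: Mon (+1)  2015: Tue (+1) ✓  2016: Thu (+2)
  2017: Fri (+1)  2018: Sat (+1)  2019: Sun (+1)  2020: Tue (+2) ✓
Tuesday years: 1981, 1987, 1992, 1998, 2009, 2015, 2020 — 7 in total.

7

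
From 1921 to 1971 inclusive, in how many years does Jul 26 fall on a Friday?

7

Track Jul 26's weekday year by year (advancing +1, or +2 across a Feb 29):
  1921: Tue  1922: Wed (+1)  1923: Thu (+1)  1924: Sat (+2)  1925: Sun (+1)
  1926: Mon (+1)  1927: Tue (+1)  1928: Thu (+2)  1929: Fri (+1) ✓  1930: Sat (+1)
  1931: Sun (+1)  1932: Tue (+2)  1933: Wed (+1)  1934: Thu (+1)  … (23 more years) …
  1958: Sat (+1)  1959: Sun (+1)  1960: Tue (+2)  1961: Wed (+1)  1962: Thu (+1)
  1963: Fri (+1) ✓  1964: Sun (+2)  1965: Mon (+1)  1966: Tue (+1)  1967: Wed (+1)
  1968: Fri (+2) ✓  1969: Sat (+1)  1970: Sun (+1)  1971: Mon (+1)
Friday years: 1929, 1935, 1940, 1946, 1957, 1963, 1968 — 7 in total.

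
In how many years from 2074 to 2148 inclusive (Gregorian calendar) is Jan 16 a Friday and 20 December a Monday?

Check each year's weekday for Jan 16 and 20 December:
  2074: Tue/Thu  2075: Wed/Fri  2076: Thu/Sun  2077: Sat/Mon  2078: Sun/Tue  2079: Mon/Wed  2080: Tue/Fri  2081: Thu/Sat  2082: Fri/Sun  2083: Sat/Mon  2084: Sun/Wed  2085: Tue/Thu  2086: Wed/Fri  2087: Thu/Sat  …(47 more)…  2135: Sun/Tue  2136: Mon/Thu  2137: Wed/Fri  2138: Thu/Sat  2139: Fri/Sun  2140: Sat/Tue  2141: Mon/Wed  2142: Tue/Thu  2143: Wed/Fri  2144: Thu/Sun  2145: Sat/Mon  2146: Sun/Tue  2147: Mon/Wed  2148: Tue/Fri
Both conditions hold in: 2088, 2128 — 2.

2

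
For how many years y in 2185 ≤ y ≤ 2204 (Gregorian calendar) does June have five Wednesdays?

June has 30 days; it has five Wednesdays when Wednesday falls among the first (month-length − 28) days — i.e. when June 1 is one of Wednesday/Tuesday.
June 1 by year: 2185:Wed✓ 2186:Thu 2187:Fri 2188:Sun 2189:Mon 2190:Tue✓ 2191:Wed✓ 2192:Fri 2193:Sat 2194:Sun 2195:Mon 2196:Wed✓ 2197:Thu 2198:Fri 2199:Sat 2200:Sun 2201:Mon 2202:Tue✓ 2203:Wed✓ 2204:Fri
Years with five Wednesdays: 2185, 2190, 2191, 2196, 2202, 2203 → 6.

6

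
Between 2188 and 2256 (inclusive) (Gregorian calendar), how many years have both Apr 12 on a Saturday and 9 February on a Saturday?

3

Check each year's weekday for Apr 12 and 9 February:
  2188: Sat/Sat ✓  2189: Sun/Mon  2190: Mon/Tue  2191: Tue/Wed  2192: Thu/Thu  2193: Fri/Sat  2194: Sat/Sun  2195: Sun/Mon  2196: Tue/Tue  2197: Wed/Thu  2198: Thu/Fri  2199: Fri/Sat  2200: Sat/Sun  2201: Sun/Mon  …(41 more)…  2243: Wed/Thu  2244: Fri/Fri  2245: Sat/Sun  2246: Sun/Mon  2247: Mon/Tue  2248: Wed/Wed  2249: Thu/Fri  2250: Fri/Sat  2251: Sat/Sun  2252: Mon/Mon  2253: Tue/Wed  2254: Wed/Thu  2255: Thu/Fri  2256: Sat/Sat ✓
Both conditions hold in: 2188, 2228, 2256 — 3.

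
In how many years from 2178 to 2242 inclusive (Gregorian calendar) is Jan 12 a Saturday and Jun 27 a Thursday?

8

Check each year's weekday for Jan 12 and Jun 27:
  2178: Mon/Sat  2179: Tue/Sun  2180: Wed/Tue  2181: Fri/Wed  2182: Sat/Thu ✓  2183: Sun/Fri  2184: Mon/Sun  2185: Wed/Mon  2186: Thu/Tue  2187: Fri/Wed  2188: Sat/Fri  2189: Mon/Sat  2190: Tue/Sun  2191: Wed/Mon  …(37 more)…  2229: Mon/Sat  2230: Tue/Sun  2231: Wed/Mon  2232: Thu/Wed  2233: Sat/Thu ✓  2234: Sun/Fri  2235: Mon/Sat  2236: Tue/Mon  2237: Thu/Tue  2238: Fri/Wed  2239: Sat/Thu ✓  2240: Sun/Sat  2241: Tue/Sun  2242: Wed/Mon
Both conditions hold in: 2182, 2193, 2199, 2205, 2211, 2222, 2233, 2239 — 8.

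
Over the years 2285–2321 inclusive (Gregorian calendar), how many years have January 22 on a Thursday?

5

Track January 22's weekday year by year (advancing +1, or +2 across a Feb 29):
  2285: Thu ✓  2286: Fri (+1)  2287: Sat (+1)  2288: Sun (+1)  2289: Tue (+2)
  2290: Wed (+1)  2291: Thu (+1) ✓  2292: Fri (+1)  2293: Sun (+2)  2294: Mon (+1)
  2295: Tue (+1)  2296: Wed (+1)  2297: Fri (+2)  2298: Sat (+1)  … (9 more years) …
  2308: Wed (+1)  2309: Fri (+2)  2310: Sat (+1)  2311: Sun (+1)  2312: Mon (+1)
  2313: Wed (+2)  2314: Thu (+1) ✓  2315: Fri (+1)  2316: Sat (+1)  2317: Mon (+2)
  2318: Tue (+1)  2319: Wed (+1)  2320: Thu (+1) ✓  2321: Sat (+2)
Thursday years: 2285, 2291, 2303, 2314, 2320 — 5 in total.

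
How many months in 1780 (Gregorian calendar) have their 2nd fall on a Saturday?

2

Check the 2nd of each month of 1780: Jan 2: Sun, Feb 2: Wed, Mar 2: Thu, Apr 2: Sun, May 2: Tue, Jun 2: Fri, Jul 2: Sun, Aug 2: Wed, Sep 2: Sat, Oct 2: Mon, Nov 2: Thu, Dec 2: Sat.
Saturday occurs in September, December — 2 months.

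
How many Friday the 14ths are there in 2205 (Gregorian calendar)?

1

Check the 14th of each month of 2205: Jan 14: Mon, Feb 14: Thu, Mar 14: Thu, Apr 14: Sun, May 14: Tue, Jun 14: Fri, Jul 14: Sun, Aug 14: Wed, Sep 14: Sat, Oct 14: Mon, Nov 14: Thu, Dec 14: Sat.
Friday occurs in June — 1 month.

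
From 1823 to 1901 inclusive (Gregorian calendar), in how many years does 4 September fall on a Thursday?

11

Track 4 September's weekday year by year (advancing +1, or +2 across a Feb 29):
  1823: Thu ✓  1824: Sat (+2)  1825: Sun (+1)  1826: Mon (+1)  1827: Tue (+1)
  1828: Thu (+2) ✓  1829: Fri (+1)  1830: Sat (+1)  1831: Sun (+1)  1832: Tue (+2)
  1833: Wed (+1)  1834: Thu (+1) ✓  1835: Fri (+1)  1836: Sun (+2)  … (51 more years) …
  1888: Tue (+2)  1889: Wed (+1)  1890: Thu (+1) ✓  1891: Fri (+1)  1892: Sun (+2)
  1893: Mon (+1)  1894: Tue (+1)  1895: Wed (+1)  1896: Fri (+2)  1897: Sat (+1)
  1898: Sun (+1)  1899: Mon (+1)  1900: Tue (+1)  1901: Wed (+1)
Thursday years: 1823, 1828, 1834, 1845, 1851, 1856, 1862, 1873, 1879, 1884, 1890 — 11 in total.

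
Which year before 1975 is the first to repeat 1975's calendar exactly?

Two years share a calendar iff Jan 1 falls on the same weekday and both are leap or both are common. 1975: Jan 1 is Wednesday, common year.
1974: Jan 1 Tuesday, common
1973: Jan 1 Monday, common
1972: Jan 1 Saturday, leap
1971: Jan 1 Friday, common
1970: Jan 1 Thursday, common
1969: Jan 1 Wednesday, common
1969 matches on both conditions.

1969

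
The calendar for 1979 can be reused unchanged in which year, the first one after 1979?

Two years share a calendar iff Jan 1 falls on the same weekday and both are leap or both are common. 1979: Jan 1 is Monday, common year.
1980: Jan 1 Tuesday, leap
1981: Jan 1 Thursday, common
1982: Jan 1 Friday, common
1983: Jan 1 Saturday, common
1984: Jan 1 Sunday, leap
1985: Jan 1 Tuesday, common
1986: Jan 1 Wednesday, common
1987: Jan 1 Thursday, common
1988: Jan 1 Friday, leap
1989: Jan 1 Sunday, common
1990: Jan 1 Monday, common
1990 matches on both conditions.

1990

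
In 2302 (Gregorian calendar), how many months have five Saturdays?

4

A month of length L has five Saturdays iff its first Saturday is on day ≤ L−28 (so day 1–3 in a 31-day month, 1–2 in a 30-day month, day 1 in a leap February).
Checking each month of 2302: Jan starts Wed (31d); Feb starts Sat (28d); Mar starts Sat (31d) ✓; Apr starts Tue (30d); May starts Thu (31d) ✓; Jun starts Sun (30d); Jul starts Tue (31d); Aug starts Fri (31d) ✓; Sep starts Mon (30d); Oct starts Wed (31d); Nov starts Sat (30d) ✓; Dec starts Mon (31d).
Five-Saturday months: March, May, August, November → 4.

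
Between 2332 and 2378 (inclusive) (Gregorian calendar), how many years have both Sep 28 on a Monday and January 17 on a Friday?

Check each year's weekday for Sep 28 and January 17:
  2332: Wed/Sun  2333: Thu/Tue  2334: Fri/Wed  2335: Sat/Thu  2336: Mon/Fri ✓  2337: Tue/Sun  2338: Wed/Mon  2339: Thu/Tue  2340: Sat/Wed  2341: Sun/Fri  2342: Mon/Sat  2343: Tue/Sun  2344: Thu/Mon  2345: Fri/Wed  …(19 more)…  2365: Tue/Sun  2366: Wed/Mon  2367: Thu/Tue  2368: Sat/Wed  2369: Sun/Fri  2370: Mon/Sat  2371: Tue/Sun  2372: Thu/Mon  2373: Fri/Wed  2374: Sat/Thu  2375: Sun/Fri  2376: Tue/Sat  2377: Wed/Mon  2378: Thu/Tue
Both conditions hold in: 2336, 2364 — 2.

2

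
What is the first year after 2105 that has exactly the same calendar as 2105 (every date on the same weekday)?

2111

Two years share a calendar iff Jan 1 falls on the same weekday and both are leap or both are common. 2105: Jan 1 is Thursday, common year.
2106: Jan 1 Friday, common
2107: Jan 1 Saturday, common
2108: Jan 1 Sunday, leap
2109: Jan 1 Tuesday, common
2110: Jan 1 Wednesday, common
2111: Jan 1 Thursday, common
2111 matches on both conditions.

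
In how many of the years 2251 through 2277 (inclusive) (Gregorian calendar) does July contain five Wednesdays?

11

July has 31 days; it has five Wednesdays when Wednesday falls among the first (month-length − 28) days — i.e. when July 1 is one of Wednesday/Tuesday/Monday.
July 1 by year: 2251:Tue✓ 2252:Thu 2253:Fri 2254:Sat 2255:Sun 2256:Tue✓ 2257:Wed✓ 2258:Thu 2259:Fri 2260:Sun 2261:Mon✓ 2262:Tue✓ 2263:Wed✓ 2264:Fri 2265:Sat 2266:Sun 2267:Mon✓ 2268:Wed✓ 2269:Thu 2270:Fri 2271:Sat 2272:Mon✓ 2273:Tue✓ 2274:Wed✓ 2275:Thu 2276:Sat 2277:Sun
Years with five Wednesdays: 2251, 2256, 2257, 2261, 2262, 2263, 2267, 2268, 2272, 2273, 2274 → 11.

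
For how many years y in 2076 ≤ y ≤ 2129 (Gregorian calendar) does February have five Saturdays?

2

February has 28 days (29 in leap years); it has five Saturdays when Saturday falls among the first (month-length − 28) days — i.e. when February 1 is Saturday in a leap year (never in a common year).
February 1 by year: 2076:Sat✓ 2077:Mon 2078:Tue 2079:Wed 2080:Thu 2081:Sat 2082:Sun 2083:Mon 2084:Tue 2085:Thu 2086:Fri 2087:Sat 2088:Sun 2089:Tue 2090:Wed …(24 more)… 2115:Fri 2116:Sat✓ 2117:Mon 2118:Tue 2119:Wed 2120:Thu 2121:Sat 2122:Sun 2123:Mon 2124:Tue 2125:Thu 2126:Fri 2127:Sat 2128:Sun 2129:Tue
Years with five Saturdays: 2076, 2116 → 2.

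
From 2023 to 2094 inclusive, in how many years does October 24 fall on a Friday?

Track October 24's weekday year by year (advancing +1, or +2 across a Feb 29):
  2023: Tue  2024: Thu (+2)  2025: Fri (+1) ✓  2026: Sat (+1)  2027: Sun (+1)
  2028: Tue (+2)  2029: Wed (+1)  2030: Thu (+1)  2031: Fri (+1) ✓  2032: Sun (+2)
  2033: Mon (+1)  2034: Tue (+1)  2035: Wed (+1)  2036: Fri (+2) ✓  … (44 more years) …
  2081: Fri (+1) ✓  2082: Sat (+1)  2083: Sun (+1)  2084: Tue (+2)  2085: Wed (+1)
  2086: Thu (+1)  2087: Fri (+1) ✓  2088: Sun (+2)  2089: Mon (+1)  2090: Tue (+1)
  2091: Wed (+1)  2092: Fri (+2) ✓  2093: Sat (+1)  2094: Sun (+1)
Friday years: 2025, 2031, 2036, 2042, 2053, 2059, 2064, 2070, 2081, 2087, 2092 — 11 in total.

11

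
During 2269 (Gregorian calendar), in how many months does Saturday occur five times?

4

A month of length L has five Saturdays iff its first Saturday is on day ≤ L−28 (so day 1–3 in a 31-day month, 1–2 in a 30-day month, day 1 in a leap February).
Checking each month of 2269: Jan starts Fri (31d) ✓; Feb starts Mon (28d); Mar starts Mon (31d); Apr starts Thu (30d); May starts Sat (31d) ✓; Jun starts Tue (30d); Jul starts Thu (31d) ✓; Aug starts Sun (31d); Sep starts Wed (30d); Oct starts Fri (31d) ✓; Nov starts Mon (30d); Dec starts Wed (31d).
Five-Saturday months: January, May, July, October → 4.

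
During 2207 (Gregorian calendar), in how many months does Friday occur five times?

4

A month of length L has five Fridays iff its first Friday is on day ≤ L−28 (so day 1–3 in a 31-day month, 1–2 in a 30-day month, day 1 in a leap February).
Checking each month of 2207: Jan starts Thu (31d) ✓; Feb starts Sun (28d); Mar starts Sun (31d); Apr starts Wed (30d); May starts Fri (31d) ✓; Jun starts Mon (30d); Jul starts Wed (31d) ✓; Aug starts Sat (31d); Sep starts Tue (30d); Oct starts Thu (31d) ✓; Nov starts Sun (30d); Dec starts Tue (31d).
Five-Friday months: January, May, July, October → 4.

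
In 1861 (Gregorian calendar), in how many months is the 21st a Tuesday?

Check the 21st of each month of 1861: Jan 21: Mon, Feb 21: Thu, Mar 21: Thu, Apr 21: Sun, May 21: Tue, Jun 21: Fri, Jul 21: Sun, Aug 21: Wed, Sep 21: Sat, Oct 21: Mon, Nov 21: Thu, Dec 21: Sat.
Tuesday occurs in May — 1 month.

1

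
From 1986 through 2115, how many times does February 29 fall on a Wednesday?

5

Leap years in 1986–2115: 31 of them.
Feb 29 weekday advances by 5 (mod 7) from one leap year to the next four years later (or differs when a century non-leap intervenes).
Leap-day weekdays: 1988:Mon 1992:Sat 1996:Thu 2000:Tue 2004:Sun 2008:Fri 2012:Wed✓ 2016:Mon 2020:Sat 2024:Thu 2028:Tue 2032:Sun 2036:Fri …(5 more)… 2060:Sun 2064:Fri 2068:Wed✓ 2072:Mon 2076:Sat 2080:Thu 2084:Tue 2088:Sun 2092:Fri 2096:Wed✓ 2104:Fri 2108:Wed✓ 2112:Mon
Wednesday: 2012, 2040, 2068, 2096, 2108 → 5.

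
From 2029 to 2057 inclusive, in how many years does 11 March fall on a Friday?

4

Track 11 March's weekday year by year (advancing +1, or +2 across a Feb 29):
  2029: Sun  2030: Mon (+1)  2031: Tue (+1)  2032: Thu (+2)  2033: Fri (+1) ✓
  2034: Sat (+1)  2035: Sun (+1)  2036: Tue (+2)  2037: Wed (+1)  2038: Thu (+1)
  2039: Fri (+1) ✓  2040: Sun (+2)  2041: Mon (+1)  2042: Tue (+1)  2043: Wed (+1)
  2044: Fri (+2) ✓  2045: Sat (+1)  2046: Sun (+1)  2047: Mon (+1)  2048: Wed (+2)
  2049: Thu (+1)  2050: Fri (+1) ✓  2051: Sat (+1)  2052: Mon (+2)  2053: Tue (+1)
  2054: Wed (+1)  2055: Thu (+1)  2056: Sat (+2)  2057: Sun (+1)
Friday years: 2033, 2039, 2044, 2050 — 4 in total.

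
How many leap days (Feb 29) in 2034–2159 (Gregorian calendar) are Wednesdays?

5

Leap years in 2034–2159: 30 of them.
Feb 29 weekday advances by 5 (mod 7) from one leap year to the next four years later (or differs when a century non-leap intervenes).
Leap-day weekdays: 2036:Fri 2040:Wed✓ 2044:Mon 2048:Sat 2052:Thu 2056:Tue 2060:Sun 2064:Fri 2068:Wed✓ 2072:Mon 2076:Sat 2080:Thu 2084:Tue …(4 more)… 2108:Wed✓ 2112:Mon 2116:Sat 2120:Thu 2124:Tue 2128:Sun 2132:Fri 2136:Wed✓ 2140:Mon 2144:Sat 2148:Thu 2152:Tue 2156:Sun
Wednesday: 2040, 2068, 2096, 2108, 2136 → 5.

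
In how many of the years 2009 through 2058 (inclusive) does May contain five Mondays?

May has 31 days; it has five Mondays when Monday falls among the first (month-length − 28) days — i.e. when May 1 is one of Monday/Sunday/Saturday.
May 1 by year: 2009:Fri 2010:Sat✓ 2011:Sun✓ 2012:Tue 2013:Wed 2014:Thu 2015:Fri 2016:Sun✓ 2017:Mon✓ 2018:Tue 2019:Wed 2020:Fri 2021:Sat✓ 2022:Sun✓ 2023:Mon✓ …(20 more)… 2044:Sun✓ 2045:Mon✓ 2046:Tue 2047:Wed 2048:Fri 2049:Sat✓ 2050:Sun✓ 2051:Mon✓ 2052:Wed 2053:Thu 2054:Fri 2055:Sat✓ 2056:Mon✓ 2057:Tue 2058:Wed
Years with five Mondays: 2010, 2011, 2016, 2017, 2021, 2022, 2023, 2027, 2028, 2032, 2033, 2034, 2038, 2039, 2044, 2045, 2049, 2050, 2051, 2055, 2056 → 21.

21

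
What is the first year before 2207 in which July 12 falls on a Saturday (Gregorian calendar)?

From one year to the next, a fixed date's weekday advances by 1, or by 2 when a Feb 29 lies between the two dates.
2207: July 12 is Sunday.
2206: Saturday (−1)
July 12 falls on a Saturday in 2206.

2206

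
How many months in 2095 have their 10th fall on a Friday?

1

Check the 10th of each month of 2095: Jan 10: Mon, Feb 10: Thu, Mar 10: Thu, Apr 10: Sun, May 10: Tue, Jun 10: Fri, Jul 10: Sun, Aug 10: Wed, Sep 10: Sat, Oct 10: Mon, Nov 10: Thu, Dec 10: Sat.
Friday occurs in June — 1 month.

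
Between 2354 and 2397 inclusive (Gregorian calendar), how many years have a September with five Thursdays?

September has 30 days; it has five Thursdays when Thursday falls among the first (month-length − 28) days — i.e. when September 1 is one of Thursday/Wednesday.
September 1 by year: 2354:Wed✓ 2355:Thu✓ 2356:Sat 2357:Sun 2358:Mon 2359:Tue 2360:Thu✓ 2361:Fri 2362:Sat 2363:Sun 2364:Tue 2365:Wed✓ 2366:Thu✓ 2367:Fri 2368:Sun …(14 more)… 2383:Thu✓ 2384:Sat 2385:Sun 2386:Mon 2387:Tue 2388:Thu✓ 2389:Fri 2390:Sat 2391:Sun 2392:Tue 2393:Wed✓ 2394:Thu✓ 2395:Fri 2396:Sun 2397:Mon
Years with five Thursdays: 2354, 2355, 2360, 2365, 2366, 2371, 2376, 2377, 2382, 2383, 2388, 2393, 2394 → 13.

13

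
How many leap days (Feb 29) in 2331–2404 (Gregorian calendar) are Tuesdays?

3

Leap years in 2331–2404: 19 of them.
Feb 29 weekday advances by 5 (mod 7) from one leap year to the next four years later (or differs when a century non-leap intervenes).
Leap-day weekdays: 2332:Mon 2336:Sat 2340:Thu 2344:Tue✓ 2348:Sun 2352:Fri 2356:Wed 2360:Mon 2364:Sat 2368:Thu 2372:Tue✓ 2376:Sun 2380:Fri 2384:Wed 2388:Mon 2392:Sat 2396:Thu 2400:Tue✓ 2404:Sun
Tuesday: 2344, 2372, 2400 → 3.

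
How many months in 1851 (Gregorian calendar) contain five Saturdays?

A month of length L has five Saturdays iff its first Saturday is on day ≤ L−28 (so day 1–3 in a 31-day month, 1–2 in a 30-day month, day 1 in a leap February).
Checking each month of 1851: Jan starts Wed (31d); Feb starts Sat (28d); Mar starts Sat (31d) ✓; Apr starts Tue (30d); May starts Thu (31d) ✓; Jun starts Sun (30d); Jul starts Tue (31d); Aug starts Fri (31d) ✓; Sep starts Mon (30d); Oct starts Wed (31d); Nov starts Sat (30d) ✓; Dec starts Mon (31d).
Five-Saturday months: March, May, August, November → 4.

4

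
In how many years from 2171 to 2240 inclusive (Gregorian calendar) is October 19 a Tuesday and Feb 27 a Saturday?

Check each year's weekday for October 19 and Feb 27:
  2171: Sat/Wed  2172: Mon/Thu  2173: Tue/Sat ✓  2174: Wed/Sun  2175: Thu/Mon  2176: Sat/Tue  2177: Sun/Thu  2178: Mon/Fri  2179: Tue/Sat ✓  2180: Thu/Sun  2181: Fri/Tue  2182: Sat/Wed  2183: Sun/Thu  2184: Tue/Fri  …(42 more)…  2227: Fri/Tue  2228: Sun/Wed  2229: Mon/Fri  2230: Tue/Sat ✓  2231: Wed/Sun  2232: Fri/Mon  2233: Sat/Wed  2234: Sun/Thu  2235: Mon/Fri  2236: Wed/Sat  2237: Thu/Mon  2238: Fri/Tue  2239: Sat/Wed  2240: Mon/Thu
Both conditions hold in: 2173, 2179, 2190, 2202, 2213, 2219, 2230 — 7.

7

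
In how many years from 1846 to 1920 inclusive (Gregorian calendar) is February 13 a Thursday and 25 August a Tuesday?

Check each year's weekday for February 13 and 25 August:
  1846: Fri/Tue  1847: Sat/Wed  1848: Sun/Fri  1849: Tue/Sat  1850: Wed/Sun  1851: Thu/Mon  1852: Fri/Wed  1853: Sun/Thu  1854: Mon/Fri  1855: Tue/Sat  1856: Wed/Mon  1857: Fri/Tue  1858: Sat/Wed  1859: Sun/Thu  …(47 more)…  1907: Wed/Sun  1908: Thu/Tue ✓  1909: Sat/Wed  1910: Sun/Thu  1911: Mon/Fri  1912: Tue/Sun  1913: Thu/Mon  1914: Fri/Tue  1915: Sat/Wed  1916: Sun/Fri  1917: Tue/Sat  1918: Wed/Sun  1919: Thu/Mon  1920: Fri/Wed
Both conditions hold in: 1868, 1896, 1908 — 3.

3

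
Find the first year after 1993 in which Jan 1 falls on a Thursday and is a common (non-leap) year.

Jan 1 advances by 2 weekdays after a leap year and by 1 after a common year.
1993: Jan 1 is Friday.
1994: Saturday
1995: Sunday
1996: Monday (leap)
1997: Wednesday
1998: Thursday
1998 begins on a Thursday and is a common year.

1998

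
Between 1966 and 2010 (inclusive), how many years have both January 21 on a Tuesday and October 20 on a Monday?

Check each year's weekday for January 21 and October 20:
  1966: Fri/Thu  1967: Sat/Fri  1968: Sun/Sun  1969: Tue/Mon ✓  1970: Wed/Tue  1971: Thu/Wed  1972: Fri/Fri  1973: Sun/Sat  1974: Mon/Sun  1975: Tue/Mon ✓  1976: Wed/Wed  1977: Fri/Thu  1978: Sat/Fri  1979: Sun/Sat  …(17 more)…  1997: Tue/Mon ✓  1998: Wed/Tue  1999: Thu/Wed  2000: Fri/Fri  2001: Sun/Sat  2002: Mon/Sun  2003: Tue/Mon ✓  2004: Wed/Wed  2005: Fri/Thu  2006: Sat/Fri  2007: Sun/Sat  2008: Mon/Mon  2009: Wed/Tue  2010: Thu/Wed
Both conditions hold in: 1969, 1975, 1986, 1997, 2003 — 5.

5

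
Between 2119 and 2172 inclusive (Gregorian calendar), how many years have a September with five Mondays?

September has 30 days; it has five Mondays when Monday falls among the first (month-length − 28) days — i.e. when September 1 is one of Monday/Sunday.
September 1 by year: 2119:Fri 2120:Sun✓ 2121:Mon✓ 2122:Tue 2123:Wed 2124:Fri 2125:Sat 2126:Sun✓ 2127:Mon✓ 2128:Wed 2129:Thu 2130:Fri 2131:Sat 2132:Mon✓ 2133:Tue …(24 more)… 2158:Fri 2159:Sat 2160:Mon✓ 2161:Tue 2162:Wed 2163:Thu 2164:Sat 2165:Sun✓ 2166:Mon✓ 2167:Tue 2168:Thu 2169:Fri 2170:Sat 2171:Sun✓ 2172:Tue
Years with five Mondays: 2120, 2121, 2126, 2127, 2132, 2137, 2138, 2143, 2148, 2149, 2154, 2155, 2160, 2165, 2166, 2171 → 16.

16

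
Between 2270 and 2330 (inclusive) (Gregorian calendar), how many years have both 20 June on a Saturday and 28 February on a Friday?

Check each year's weekday for 20 June and 28 February:
  2270: Mon/Mon  2271: Tue/Tue  2272: Thu/Wed  2273: Fri/Fri  2274: Sat/Sat  2275: Sun/Sun  2276: Tue/Mon  2277: Wed/Wed  2278: Thu/Thu  2279: Fri/Fri  2280: Sun/Sat  2281: Mon/Mon  2282: Tue/Tue  2283: Wed/Wed  …(33 more)…  2317: Wed/Wed  2318: Thu/Thu  2319: Fri/Fri  2320: Sun/Sat  2321: Mon/Mon  2322: Tue/Tue  2323: Wed/Wed  2324: Fri/Thu  2325: Sat/Sat  2326: Sun/Sun  2327: Mon/Mon  2328: Wed/Tue  2329: Thu/Thu  2330: Fri/Fri
Both conditions hold in: 2296, 2308 — 2.

2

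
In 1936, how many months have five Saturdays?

A month of length L has five Saturdays iff its first Saturday is on day ≤ L−28 (so day 1–3 in a 31-day month, 1–2 in a 30-day month, day 1 in a leap February).
Checking each month of 1936: Jan starts Wed (31d); Feb starts Sat (29d) ✓; Mar starts Sun (31d); Apr starts Wed (30d); May starts Fri (31d) ✓; Jun starts Mon (30d); Jul starts Wed (31d); Aug starts Sat (31d) ✓; Sep starts Tue (30d); Oct starts Thu (31d) ✓; Nov starts Sun (30d); Dec starts Tue (31d).
Five-Saturday months: February, May, August, October → 4.

4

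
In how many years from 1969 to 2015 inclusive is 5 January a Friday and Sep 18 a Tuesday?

5

Check each year's weekday for 5 January and Sep 18:
  1969: Sun/Thu  1970: Mon/Fri  1971: Tue/Sat  1972: Wed/Mon  1973: Fri/Tue ✓  1974: Sat/Wed  1975: Sun/Thu  1976: Mon/Sat  1977: Wed/Sun  1978: Thu/Mon  1979: Fri/Tue ✓  1980: Sat/Thu  1981: Mon/Fri  1982: Tue/Sat  …(19 more)…  2002: Sat/Wed  2003: Sun/Thu  2004: Mon/Sat  2005: Wed/Sun  2006: Thu/Mon  2007: Fri/Tue ✓  2008: Sat/Thu  2009: Mon/Fri  2010: Tue/Sat  2011: Wed/Sun  2012: Thu/Tue  2013: Sat/Wed  2014: Sun/Thu  2015: Mon/Fri
Both conditions hold in: 1973, 1979, 1990, 2001, 2007 — 5.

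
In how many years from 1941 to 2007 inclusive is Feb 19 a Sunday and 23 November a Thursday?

Check each year's weekday for Feb 19 and 23 November:
  1941: Wed/Sun  1942: Thu/Mon  1943: Fri/Tue  1944: Sat/Thu  1945: Mon/Fri  1946: Tue/Sat  1947: Wed/Sun  1948: Thu/Tue  1949: Sat/Wed  1950: Sun/Thu ✓  1951: Mon/Fri  1952: Tue/Sun  1953: Thu/Mon  1954: Fri/Tue  …(39 more)…  1994: Sat/Wed  1995: Sun/Thu ✓  1996: Mon/Sat  1997: Wed/Sun  1998: Thu/Mon  1999: Fri/Tue  2000: Sat/Thu  2001: Mon/Fri  2002: Tue/Sat  2003: Wed/Sun  2004: Thu/Tue  2005: Sat/Wed  2006: Sun/Thu ✓  2007: Mon/Fri
Both conditions hold in: 1950, 1961, 1967, 1978, 1989, 1995, 2006 — 7.

7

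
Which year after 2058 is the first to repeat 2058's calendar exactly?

Two years share a calendar iff Jan 1 falls on the same weekday and both are leap or both are common. 2058: Jan 1 is Tuesday, common year.
2059: Jan 1 Wednesday, common
2060: Jan 1 Thursday, leap
2061: Jan 1 Saturday, common
2062: Jan 1 Sunday, common
2063: Jan 1 Monday, common
2064: Jan 1 Tuesday, leap
2065: Jan 1 Thursday, common
2066: Jan 1 Friday, common
2067: Jan 1 Saturday, common
2068: Jan 1 Sunday, leap
2069: Jan 1 Tuesday, common
2069 matches on both conditions.

2069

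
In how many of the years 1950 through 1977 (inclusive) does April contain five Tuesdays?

April has 30 days; it has five Tuesdays when Tuesday falls among the first (month-length − 28) days — i.e. when April 1 is one of Tuesday/Monday.
April 1 by year: 1950:Sat 1951:Sun 1952:Tue✓ 1953:Wed 1954:Thu 1955:Fri 1956:Sun 1957:Mon✓ 1958:Tue✓ 1959:Wed 1960:Fri 1961:Sat 1962:Sun 1963:Mon✓ 1964:Wed 1965:Thu 1966:Fri 1967:Sat 1968:Mon✓ 1969:Tue✓ 1970:Wed 1971:Thu 1972:Sat 1973:Sun 1974:Mon✓ 1975:Tue✓ 1976:Thu 1977:Fri
Years with five Tuesdays: 1952, 1957, 1958, 1963, 1968, 1969, 1974, 1975 → 8.

8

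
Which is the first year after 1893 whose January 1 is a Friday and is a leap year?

Jan 1 advances by 2 weekdays after a leap year and by 1 after a common year.
1893: Jan 1 is Sunday.
1894: Monday
1895: Tuesday
1896: Wednesday (leap)
1897: Friday
1898: Saturday
1899: Sunday
1900: Monday
1901: Tuesday
1902: Wednesday
1903: Thursday
1904: Friday (leap)
1904 begins on a Friday and is a leap year.

1904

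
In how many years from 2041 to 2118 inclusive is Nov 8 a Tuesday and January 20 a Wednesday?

Check each year's weekday for Nov 8 and January 20:
  2041: Fri/Sun  2042: Sat/Mon  2043: Sun/Tue  2044: Tue/Wed ✓  2045: Wed/Fri  2046: Thu/Sat  2047: Fri/Sun  2048: Sun/Mon  2049: Mon/Wed  2050: Tue/Thu  2051: Wed/Fri  2052: Fri/Sat  2053: Sat/Mon  2054: Sun/Tue  …(50 more)…  2105: Sun/Tue  2106: Mon/Wed  2107: Tue/Thu  2108: Thu/Fri  2109: Fri/Sun  2110: Sat/Mon  2111: Sun/Tue  2112: Tue/Wed ✓  2113: Wed/Fri  2114: Thu/Sat  2115: Fri/Sun  2116: Sun/Mon  2117: Mon/Wed  2118: Tue/Thu
Both conditions hold in: 2044, 2072, 2112 — 3.

3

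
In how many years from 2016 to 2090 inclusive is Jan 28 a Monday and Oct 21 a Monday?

8

Check each year's weekday for Jan 28 and Oct 21:
  2016: Thu/Fri  2017: Sat/Sat  2018: Sun/Sun  2019: Mon/Mon ✓  2020: Tue/Wed  2021: Thu/Thu  2022: Fri/Fri  2023: Sat/Sat  2024: Sun/Mon  2025: Tue/Tue  2026: Wed/Wed  2027: Thu/Thu  2028: Fri/Sat  2029: Sun/Sun  …(47 more)…  2077: Thu/Thu  2078: Fri/Fri  2079: Sat/Sat  2080: Sun/Mon  2081: Tue/Tue  2082: Wed/Wed  2083: Thu/Thu  2084: Fri/Sat  2085: Sun/Sun  2086: Mon/Mon ✓  2087: Tue/Tue  2088: Wed/Thu  2089: Fri/Fri  2090: Sat/Sat
Both conditions hold in: 2019, 2030, 2041, 2047, 2058, 2069, 2075, 2086 — 8.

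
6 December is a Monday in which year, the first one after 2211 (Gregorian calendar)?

From one year to the next, a fixed date's weekday advances by 1, or by 2 when a Feb 29 lies between the two dates.
2211: December 6 is Friday.
2212: Sunday (+2)
2213: Monday (+1)
6 December falls on a Monday in 2213.

2213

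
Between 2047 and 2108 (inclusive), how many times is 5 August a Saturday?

Track 5 August's weekday year by year (advancing +1, or +2 across a Feb 29):
  2047: Mon  2048: Wed (+2)  2049: Thu (+1)  2050: Fri (+1)  2051: Sat (+1) ✓
  2052: Mon (+2)  2053: Tue (+1)  2054: Wed (+1)  2055: Thu (+1)  2056: Sat (+2) ✓
  2057: Sun (+1)  2058: Mon (+1)  2059: Tue (+1)  2060: Thu (+2)  … (34 more years) …
  2095: Fri (+1)  2096: Sun (+2)  2097: Mon (+1)  2098: Tue (+1)  2099: Wed (+1)
  2100: Thu (+1)  2101: Fri (+1)  2102: Sat (+1) ✓  2103: Sun (+1)  2104: Tue (+2)
  2105: Wed (+1)  2106: Thu (+1)  2107: Fri (+1)  2108: Sun (+2)
Saturday years: 2051, 2056, 2062, 2073, 2079, 2084, 2090, 2102 — 8 in total.

8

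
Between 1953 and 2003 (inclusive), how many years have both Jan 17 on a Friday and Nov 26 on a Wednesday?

6

Check each year's weekday for Jan 17 and Nov 26:
  1953: Sat/Thu  1954: Sun/Fri  1955: Mon/Sat  1956: Tue/Mon  1957: Thu/Tue  1958: Fri/Wed ✓  1959: Sat/Thu  1960: Sun/Sat  1961: Tue/Sun  1962: Wed/Mon  1963: Thu/Tue  1964: Fri/Thu  1965: Sun/Fri  1966: Mon/Sat  …(23 more)…  1990: Wed/Mon  1991: Thu/Tue  1992: Fri/Thu  1993: Sun/Fri  1994: Mon/Sat  1995: Tue/Sun  1996: Wed/Tue  1997: Fri/Wed ✓  1998: Sat/Thu  1999: Sun/Fri  2000: Mon/Sun  2001: Wed/Mon  2002: Thu/Tue  2003: Fri/Wed ✓
Both conditions hold in: 1958, 1969, 1975, 1986, 1997, 2003 — 6.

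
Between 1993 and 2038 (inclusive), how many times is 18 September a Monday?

Track 18 September's weekday year by year (advancing +1, or +2 across a Feb 29):
  1993: Sat  1994: Sun (+1)  1995: Mon (+1) ✓  1996: Wed (+2)  1997: Thu (+1)
  1998: Fri (+1)  1999: Sat (+1)  2000: Mon (+2) ✓  2001: Tue (+1)  2002: Wed (+1)
  2003: Thu (+1)  2004: Sat (+2)  2005: Sun (+1)  2006: Mon (+1) ✓  … (18 more years) …
  2025: Thu (+1)  2026: Fri (+1)  2027: Sat (+1)  2028: Mon (+2) ✓  2029: Tue (+1)
  2030: Wed (+1)  2031: Thu (+1)  2032: Sat (+2)  2033: Sun (+1)  2034: Mon (+1) ✓
  2035: Tue (+1)  2036: Thu (+2)  2037: Fri (+1)  2038: Sat (+1)
Monday years: 1995, 2000, 2006, 2017, 2023, 2028, 2034 — 7 in total.

7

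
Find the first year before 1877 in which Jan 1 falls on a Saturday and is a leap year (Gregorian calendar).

1876

Jan 1 advances by 2 weekdays after a leap year and by 1 after a common year.
1877: Jan 1 is Monday.
1876: Saturday (leap)
1876 begins on a Saturday and is a leap year.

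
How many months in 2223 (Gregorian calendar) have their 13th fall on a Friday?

Check the 13th of each month of 2223: Jan 13: Mon, Feb 13: Thu, Mar 13: Thu, Apr 13: Sun, May 13: Tue, Jun 13: Fri, Jul 13: Sun, Aug 13: Wed, Sep 13: Sat, Oct 13: Mon, Nov 13: Thu, Dec 13: Sat.
Friday occurs in June — 1 month.

1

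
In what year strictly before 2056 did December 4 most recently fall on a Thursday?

From one year to the next, a fixed date's weekday advances by 1, or by 2 when a Feb 29 lies between the two dates.
2056: December 4 is Monday.
2055: Saturday (−2)
2054: Friday (−1)
2053: Thursday (−1)
December 4 falls on a Thursday in 2053.

2053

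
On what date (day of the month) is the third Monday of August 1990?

August 1, 1990 is a Wednesday, so the first Monday is the 6th.
The third Monday is 6 + 14 = 20.

20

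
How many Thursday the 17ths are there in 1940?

1

Check the 17th of each month of 1940: Jan 17: Wed, Feb 17: Sat, Mar 17: Sun, Apr 17: Wed, May 17: Fri, Jun 17: Mon, Jul 17: Wed, Aug 17: Sat, Sep 17: Tue, Oct 17: Thu, Nov 17: Sun, Dec 17: Tue.
Thursday occurs in October — 1 month.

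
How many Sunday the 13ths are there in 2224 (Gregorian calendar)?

1

Check the 13th of each month of 2224: Jan 13: Tue, Feb 13: Fri, Mar 13: Sat, Apr 13: Tue, May 13: Thu, Jun 13: Sun, Jul 13: Tue, Aug 13: Fri, Sep 13: Mon, Oct 13: Wed, Nov 13: Sat, Dec 13: Mon.
Sunday occurs in June — 1 month.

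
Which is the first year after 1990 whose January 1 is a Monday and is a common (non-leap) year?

Jan 1 advances by 2 weekdays after a leap year and by 1 after a common year.
1990: Jan 1 is Monday.
1991: Tuesday
1992: Wednesday (leap)
1993: Friday
1994: Saturday
1995: Sunday
1996: Monday (leap)
1997: Wednesday
1998: Thursday
1999: Friday
2000: Saturday (leap)
2001: Monday
2001 begins on a Monday and is a common year.

2001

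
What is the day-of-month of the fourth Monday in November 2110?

24

November 1, 2110 is a Saturday, so the first Monday is the 3rd.
The fourth Monday is 3 + 21 = 24.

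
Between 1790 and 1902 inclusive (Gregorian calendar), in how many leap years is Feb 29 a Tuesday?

3

Leap years in 1790–1902: 26 of them.
Feb 29 weekday advances by 5 (mod 7) from one leap year to the next four years later (or differs when a century non-leap intervenes).
Leap-day weekdays: 1792:Wed 1796:Mon 1804:Wed 1808:Mon 1812:Sat 1816:Thu 1820:Tue✓ 1824:Sun 1828:Fri 1832:Wed 1836:Mon 1840:Sat 1844:Thu 1848:Tue✓ 1852:Sun 1856:Fri 1860:Wed 1864:Mon 1868:Sat 1872:Thu 1876:Tue✓ 1880:Sun 1884:Fri 1888:Wed 1892:Mon 1896:Sat
Tuesday: 1820, 1848, 1876 → 3.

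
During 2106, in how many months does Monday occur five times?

4

A month of length L has five Mondays iff its first Monday is on day ≤ L−28 (so day 1–3 in a 31-day month, 1–2 in a 30-day month, day 1 in a leap February).
Checking each month of 2106: Jan starts Fri (31d); Feb starts Mon (28d); Mar starts Mon (31d) ✓; Apr starts Thu (30d); May starts Sat (31d) ✓; Jun starts Tue (30d); Jul starts Thu (31d); Aug starts Sun (31d) ✓; Sep starts Wed (30d); Oct starts Fri (31d); Nov starts Mon (30d) ✓; Dec starts Wed (31d).
Five-Monday months: March, May, August, November → 4.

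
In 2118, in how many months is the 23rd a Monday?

Check the 23rd of each month of 2118: Jan 23: Sun, Feb 23: Wed, Mar 23: Wed, Apr 23: Sat, May 23: Mon, Jun 23: Thu, Jul 23: Sat, Aug 23: Tue, Sep 23: Fri, Oct 23: Sun, Nov 23: Wed, Dec 23: Fri.
Monday occurs in May — 1 month.

1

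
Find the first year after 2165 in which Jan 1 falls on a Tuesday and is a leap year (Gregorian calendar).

2188

Jan 1 advances by 2 weekdays after a leap year and by 1 after a common year.
2165: Jan 1 is Tuesday.
2166: Wednesday
2167: Thursday
2168: Friday (leap)
2169: Sunday
2170: Monday
2171: Tuesday
2172: Wednesday (leap)
2173: Friday
2174: Saturday
2175: Sunday
2176: Monday (leap)
2177: Wednesday
2178: Thursday
2179: Friday
2180: Saturday (leap)
2181: Monday
2182: Tuesday
2183: Wednesday
2184: Thursday (leap)
2185: Saturday
2186: Sunday
2187: Monday
2188: Tuesday (leap)
2188 begins on a Tuesday and is a leap year.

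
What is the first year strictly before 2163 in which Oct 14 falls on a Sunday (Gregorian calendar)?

From one year to the next, a fixed date's weekday advances by 1, or by 2 when a Feb 29 lies between the two dates.
2163: October 14 is Friday.
2162: Thursday (−1)
2161: Wednesday (−1)
2160: Tuesday (−1)
2159: Sunday (−2)
Oct 14 falls on a Sunday in 2159.

2159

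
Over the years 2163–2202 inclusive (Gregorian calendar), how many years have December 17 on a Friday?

Track December 17's weekday year by year (advancing +1, or +2 across a Feb 29):
  2163: Sat  2164: Mon (+2)  2165: Tue (+1)  2166: Wed (+1)  2167: Thu (+1)
  2168: Sat (+2)  2169: Sun (+1)  2170: Mon (+1)  2171: Tue (+1)  2172: Thu (+2)
  2173: Fri (+1) ✓  2174: Sat (+1)  2175: Sun (+1)  2176: Tue (+2)  … (12 more years) …
  2189: Thu (+1)  2190: Fri (+1) ✓  2191: Sat (+1)  2192: Mon (+2)  2193: Tue (+1)
  2194: Wed (+1)  2195: Thu (+1)  2196: Sat (+2)  2197: Sun (+1)  2198: Mon (+1)
  2199: Tue (+1)  2200: Wed (+1)  2201: Thu (+1)  2202: Fri (+1) ✓
Friday years: 2173, 2179, 2184, 2190, 2202 — 5 in total.

5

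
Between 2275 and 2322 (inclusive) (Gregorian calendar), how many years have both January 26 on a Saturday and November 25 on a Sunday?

0

Check each year's weekday for January 26 and November 25:
  2275: Tue/Thu  2276: Wed/Sat  2277: Fri/Sun  2278: Sat/Mon  2279: Sun/Tue  2280: Mon/Thu  2281: Wed/Fri  2282: Thu/Sat  2283: Fri/Sun  2284: Sat/Tue  2285: Mon/Wed  2286: Tue/Thu  2287: Wed/Fri  2288: Thu/Sun  …(20 more)…  2309: Tue/Thu  2310: Wed/Fri  2311: Thu/Sat  2312: Fri/Mon  2313: Sun/Tue  2314: Mon/Wed  2315: Tue/Thu  2316: Wed/Sat  2317: Fri/Sun  2318: Sat/Mon  2319: Sun/Tue  2320: Mon/Thu  2321: Wed/Fri  2322: Thu/Sat
Both conditions hold in: no year — 0.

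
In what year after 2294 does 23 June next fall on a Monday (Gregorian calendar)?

From one year to the next, a fixed date's weekday advances by 1, or by 2 when a Feb 29 lies between the two dates.
2294: June 23 is Saturday.
2295: Sunday (+1)
2296: Tuesday (+2)
2297: Wednesday (+1)
2298: Thursday (+1)
2299: Friday (+1)
2300: Saturday (+1)
2301: Sunday (+1)
2302: Monday (+1)
23 June falls on a Monday in 2302.

2302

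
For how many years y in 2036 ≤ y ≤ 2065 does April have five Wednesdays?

10

April has 30 days; it has five Wednesdays when Wednesday falls among the first (month-length − 28) days — i.e. when April 1 is one of Wednesday/Tuesday.
April 1 by year: 2036:Tue✓ 2037:Wed✓ 2038:Thu 2039:Fri 2040:Sun 2041:Mon 2042:Tue✓ 2043:Wed✓ 2044:Fri 2045:Sat 2046:Sun 2047:Mon 2048:Wed✓ 2049:Thu 2050:Fri 2051:Sat 2052:Mon 2053:Tue✓ 2054:Wed✓ 2055:Thu 2056:Sat 2057:Sun 2058:Mon 2059:Tue✓ 2060:Thu 2061:Fri 2062:Sat 2063:Sun 2064:Tue✓ 2065:Wed✓
Years with five Wednesdays: 2036, 2037, 2042, 2043, 2048, 2053, 2054, 2059, 2064, 2065 → 10.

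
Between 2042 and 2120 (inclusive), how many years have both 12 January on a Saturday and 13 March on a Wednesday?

8

Check each year's weekday for 12 January and 13 March:
  2042: Sun/Thu  2043: Mon/Fri  2044: Tue/Sun  2045: Thu/Mon  2046: Fri/Tue  2047: Sat/Wed ✓  2048: Sun/Fri  2049: Tue/Sat  2050: Wed/Sun  2051: Thu/Mon  2052: Fri/Wed  2053: Sun/Thu  2054: Mon/Fri  2055: Tue/Sat  …(51 more)…  2107: Wed/Sun  2108: Thu/Tue  2109: Sat/Wed ✓  2110: Sun/Thu  2111: Mon/Fri  2112: Tue/Sun  2113: Thu/Mon  2114: Fri/Tue  2115: Sat/Wed ✓  2116: Sun/Fri  2117: Tue/Sat  2118: Wed/Sun  2119: Thu/Mon  2120: Fri/Wed
Both conditions hold in: 2047, 2058, 2069, 2075, 2086, 2097, 2109, 2115 — 8.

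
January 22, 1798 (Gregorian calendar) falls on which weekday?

January 1, 1798 is a Monday.
January 22 is day 22 of the year, i.e. 21 days after Jan 1.
21 mod 7 = 0, so advance 0 weekdays from Monday: Monday.

Monday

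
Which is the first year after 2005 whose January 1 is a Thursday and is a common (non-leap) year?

Jan 1 advances by 2 weekdays after a leap year and by 1 after a common year.
2005: Jan 1 is Saturday.
2006: Sunday
2007: Monday
2008: Tuesday (leap)
2009: Thursday
2009 begins on a Thursday and is a common year.

2009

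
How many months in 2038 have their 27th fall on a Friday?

1

Check the 27th of each month of 2038: Jan 27: Wed, Feb 27: Sat, Mar 27: Sat, Apr 27: Tue, May 27: Thu, Jun 27: Sun, Jul 27: Tue, Aug 27: Fri, Sep 27: Mon, Oct 27: Wed, Nov 27: Sat, Dec 27: Mon.
Friday occurs in August — 1 month.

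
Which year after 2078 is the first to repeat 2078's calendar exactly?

2089

Two years share a calendar iff Jan 1 falls on the same weekday and both are leap or both are common. 2078: Jan 1 is Saturday, common year.
2079: Jan 1 Sunday, common
2080: Jan 1 Monday, leap
2081: Jan 1 Wednesday, common
2082: Jan 1 Thursday, common
2083: Jan 1 Friday, common
2084: Jan 1 Saturday, leap
2085: Jan 1 Monday, common
2086: Jan 1 Tuesday, common
2087: Jan 1 Wednesday, common
2088: Jan 1 Thursday, leap
2089: Jan 1 Saturday, common
2089 matches on both conditions.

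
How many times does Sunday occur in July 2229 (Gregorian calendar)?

4

July 2229 has 31 days and begins on Wednesday.
The first Sunday is July 5.
Sundays fall on 5, 12, 19, 26 — that's 4.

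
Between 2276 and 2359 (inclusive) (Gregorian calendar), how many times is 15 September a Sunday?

Track 15 September's weekday year by year (advancing +1, or +2 across a Feb 29):
  2276: Fri  2277: Sat (+1)  2278: Sun (+1) ✓  2279: Mon (+1)  2280: Wed (+2)
  2281: Thu (+1)  2282: Fri (+1)  2283: Sat (+1)  2284: Mon (+2)  2285: Tue (+1)
  2286: Wed (+1)  2287: Thu (+1)  2288: Sat (+2)  2289: Sun (+1) ✓  … (56 more years) …
  2346: Sun (+1) ✓  2347: Mon (+1)  2348: Wed (+2)  2349: Thu (+1)  2350: Fri (+1)
  2351: Sat (+1)  2352: Mon (+2)  2353: Tue (+1)  2354: Wed (+1)  2355: Thu (+1)
  2356: Sat (+2)  2357: Sun (+1) ✓  2358: Mon (+1)  2359: Tue (+1)
Sunday years: 2278, 2289, 2295, 2301, 2307, 2312, 2318, 2329, 2335, 2340, 2346, 2357 — 12 in total.

12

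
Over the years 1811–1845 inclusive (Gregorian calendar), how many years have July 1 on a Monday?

6

Track July 1's weekday year by year (advancing +1, or +2 across a Feb 29):
  1811: Mon ✓  1812: Wed (+2)  1813: Thu (+1)  1814: Fri (+1)  1815: Sat (+1)
  1816: Mon (+2) ✓  1817: Tue (+1)  1818: Wed (+1)  1819: Thu (+1)  1820: Sat (+2)
  1821: Sun (+1)  1822: Mon (+1) ✓  1823: Tue (+1)  1824: Thu (+2)  … (7 more years) …
  1832: Sun (+2)  1833: Mon (+1) ✓  1834: Tue (+1)  1835: Wed (+1)  1836: Fri (+2)
  1837: Sat (+1)  1838: Sun (+1)  1839: Mon (+1) ✓  1840: Wed (+2)  1841: Thu (+1)
  1842: Fri (+1)  1843: Sat (+1)  1844: Mon (+2) ✓  1845: Tue (+1)
Monday years: 1811, 1816, 1822, 1833, 1839, 1844 — 6 in total.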